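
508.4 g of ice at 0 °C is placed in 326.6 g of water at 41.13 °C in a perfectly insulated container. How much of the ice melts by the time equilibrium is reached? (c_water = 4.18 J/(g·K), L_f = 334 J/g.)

Heat available from the water dropping to 0 °C: 326.6×4.18×41.13 = 56150 J.
Fully melting the ice requires m_ice L_f = 508.4×334 = 169806 J.
Since 56150 < 169806 J, not all the ice melts; equilibrium is at 0 °C.
Mass melted = 56150/334 ≈ 168.1 g.

m_melted ≈ 168 g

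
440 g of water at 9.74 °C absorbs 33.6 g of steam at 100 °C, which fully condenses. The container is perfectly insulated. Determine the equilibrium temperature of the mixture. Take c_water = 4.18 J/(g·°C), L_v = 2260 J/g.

T_f ≈ 54.5 °C

Net heat exchanged in the isolated system is zero:
latent heat released on condensation: 33.6·2260 = 75936
  condensate cools 100→T: 33.6·4.18·(T − 100) = 140.45(T − 100)
  water warms: 440·4.18·(T − 9.74) = 1839.2(T − 9.74)
1979.6 T = 75936 + 14045 + 17914 = 107895
T ≈ 54.50 °C, under the boiling point, so the assumption holds.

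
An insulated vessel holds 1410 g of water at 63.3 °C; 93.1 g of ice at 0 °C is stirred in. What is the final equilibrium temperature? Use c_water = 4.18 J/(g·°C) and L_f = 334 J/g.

T_f ≈ 54.4 °C

Heat gained plus heat lost sum to zero:
latent heat to melt: 93.1·334 = 31095; meltwater 0→T: 93.1·4.18·T = 389.16 T; water: 5893.8(T − 63.3)
6283 T = 373078 − 31095 = 341982
T ≈ 54.43 °C. Since T > 0 °C, the all-ice-melts assumption holds.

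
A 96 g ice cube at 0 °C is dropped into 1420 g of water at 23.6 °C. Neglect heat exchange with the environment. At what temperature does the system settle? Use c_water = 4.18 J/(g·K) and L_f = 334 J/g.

T_f ≈ 17.0 °C

Sum of m c ΔT and latent-heat terms is zero:
fusion: m_ice L_f = 96×334 = 32064; warm the meltwater: 401.28 T; water: 5935.6(T − 23.6)
6336.9 T = 140080 − 32064 = 108016
T ≈ 17.05 °C — above 0 °C, consistent with complete melting.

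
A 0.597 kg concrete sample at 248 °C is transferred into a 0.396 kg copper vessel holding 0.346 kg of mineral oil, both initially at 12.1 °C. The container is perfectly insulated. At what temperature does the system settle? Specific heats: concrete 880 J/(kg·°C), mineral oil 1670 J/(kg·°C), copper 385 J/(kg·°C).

T_f ≈ 110.8 °C

Energy conservation, ΣQ = 0:
0.597×880×(T − 248) + 0.346×1670×(T − 12.1) + 0.396×385×(T − 12.1) = 0
525.36(T − 248) + 577.82(T − 12.1) + 152.46(T − 12.1) = 0
(525.36 + 577.82 + 152.46) T = 525.36×248 + 577.82×12.1 + 152.46×12.1
T = 139126 / 1255.6 = 111 °C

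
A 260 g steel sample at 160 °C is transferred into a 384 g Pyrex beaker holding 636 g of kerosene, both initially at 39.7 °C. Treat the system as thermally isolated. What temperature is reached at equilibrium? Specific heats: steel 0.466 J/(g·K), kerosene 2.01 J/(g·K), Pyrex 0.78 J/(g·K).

T_f ≈ 48.3 °C

Heat gained plus heat lost sum to zero:
260*0.466*(T − 160) + 636*2.01*(T − 39.7) + 384*0.78*(T − 39.7) = 0
(121.16 + 1278.4 + 299.52) T = 121.16*160 + 1278.4*39.7 + 299.52*39.7
T = 82027/1699 ≈ 48.28 °C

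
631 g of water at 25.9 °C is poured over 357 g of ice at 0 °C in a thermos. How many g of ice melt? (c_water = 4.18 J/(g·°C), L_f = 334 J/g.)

m_melted ≈ 205 g

Cooling the water to 0 °C releases 631·4.18·25.9 = 68313 J.
To melt every bit of ice: 357·334 = 119238 J.
Since 68313 < 119238 J, not all the ice melts; equilibrium is at 0 °C.
m_melted·334 = 68313  ⇒  m_melted ≈ 204.5 g.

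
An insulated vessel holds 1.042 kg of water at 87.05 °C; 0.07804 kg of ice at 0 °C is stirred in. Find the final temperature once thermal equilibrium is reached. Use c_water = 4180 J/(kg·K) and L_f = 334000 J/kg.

Setting the total heat transfer to zero:
melt ice: 0.07804×334000 = 26065
  warm the meltwater: 326.21 T
  water: 4355.6(T − 87.05)
4681.8 T = 379151 − 26065 = 353086
T ≈ 75.42 °C (positive, so assuming full melt was valid).

T_f ≈ 75.4 °C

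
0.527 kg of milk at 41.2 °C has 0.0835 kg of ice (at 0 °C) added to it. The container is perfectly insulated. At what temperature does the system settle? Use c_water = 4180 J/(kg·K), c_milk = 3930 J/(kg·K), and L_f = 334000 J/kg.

T_f ≈ 23.7 °C

Let T be the final temperature. ΣQ_i = 0:
fusion: m_ice L_f = 0.0835·334000 = 27889
  warm the meltwater: 349.03 T
  milk: 2071.1(T − 41.2)
2420.1 T = 85330 − 27889 = 57441
T ≈ 23.73 °C (positive, so assuming full melt was valid).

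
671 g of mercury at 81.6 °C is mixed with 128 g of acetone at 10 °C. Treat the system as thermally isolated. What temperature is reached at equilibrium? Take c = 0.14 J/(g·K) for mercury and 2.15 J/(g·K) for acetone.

T_f ≈ 28.2 °C

Heat gained plus heat lost sum to zero:
671×0.14×(T − 81.6) + 128×2.15×(T − 10) = 0
93.94(T − 81.6) + 275.2(T − 10) = 0
(93.94 + 275.2) T = 93.94×81.6 + 275.2×10
T ≈ 28.22 °C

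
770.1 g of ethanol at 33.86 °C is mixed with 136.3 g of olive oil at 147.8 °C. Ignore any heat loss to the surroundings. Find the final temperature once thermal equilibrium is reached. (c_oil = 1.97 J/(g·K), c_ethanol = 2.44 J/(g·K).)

Set heat shed by the hot body equal to heat absorbed by the cold body:
136.3·1.97·(147.8 − T) = 770.1·2.44·(T − 33.86)
268.51(147.8 − T) = 1879(T − 33.86)
2147.6 T = 103310  ⇒  T ≈ 48.11 °C

T_f ≈ 48.1 °C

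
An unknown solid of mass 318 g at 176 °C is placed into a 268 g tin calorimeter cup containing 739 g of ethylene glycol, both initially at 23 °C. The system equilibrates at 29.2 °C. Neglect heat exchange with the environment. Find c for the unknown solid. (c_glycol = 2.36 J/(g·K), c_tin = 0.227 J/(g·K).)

c ≈ 0.24 J/(g·K)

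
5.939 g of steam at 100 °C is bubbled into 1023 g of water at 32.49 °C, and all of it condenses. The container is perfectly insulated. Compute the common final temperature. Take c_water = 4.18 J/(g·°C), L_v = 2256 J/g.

T_f ≈ 36.0 °C

Energy balance with sensible and latent terms:
steam→water at 100 °C releases m L_v = 5.939·2256 = 13398
  condensate cools 100→T: 5.939·4.18·(T − 100) = 24.83(T − 100)
  original water: 4276.1(T − 32.49)
4301 T = 13398 + 2482.5 + 138932 = 154813
T ≈ 35.99 °C (< 100 °C, so full condensation is consistent).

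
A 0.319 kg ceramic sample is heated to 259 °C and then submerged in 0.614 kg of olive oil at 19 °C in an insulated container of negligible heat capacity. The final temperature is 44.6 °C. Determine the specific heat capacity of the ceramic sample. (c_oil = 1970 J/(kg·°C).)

c ≈ 453 J/(kg·°C)

Heat lost by the ceramic sample = heat gained by the oil:
0.319·c·(259 − 44.6) = 0.614·1970·(44.6 − 19)
68.39 c = 30965  ⇒  c ≈ 452.8 J/(kg·°C)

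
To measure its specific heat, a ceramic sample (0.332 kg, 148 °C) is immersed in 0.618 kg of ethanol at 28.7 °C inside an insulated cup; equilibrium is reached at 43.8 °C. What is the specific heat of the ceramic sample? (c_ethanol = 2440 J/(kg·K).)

c ≈ 658 J/(kg·K)

Conservation of energy gives ΣQ = 0:
0.332·c·(43.8 − 148) + 0.618·2440·(43.8 − 28.7) = 0
-34.59 c = -22770
c = -22770/-34.59 ≈ 658.2 J/(kg·K)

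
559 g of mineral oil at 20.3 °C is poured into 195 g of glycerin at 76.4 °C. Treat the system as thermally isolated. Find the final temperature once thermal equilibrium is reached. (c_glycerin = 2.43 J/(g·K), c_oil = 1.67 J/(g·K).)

T_f ≈ 39.2 °C

Energy conservation, ΣQ = 0:
195*2.43*(T − 76.4) + 559*1.67*(T − 20.3) = 0
(473.85 + 933.53) T = 473.85*76.4 + 933.53*20.3
T = 55153/1407.4 ≈ 39.19 °C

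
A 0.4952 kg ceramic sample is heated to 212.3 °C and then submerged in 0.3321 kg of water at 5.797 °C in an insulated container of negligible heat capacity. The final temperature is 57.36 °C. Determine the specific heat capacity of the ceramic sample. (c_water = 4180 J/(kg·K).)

Let T be the final temperature. ΣQ_i = 0:
0.4952×c×(57.36 − 212.3) + 0.3321×4180×(57.36 − 5.797) = 0
-76.73 c = -71579
c = -71579/-76.73 ≈ 932.9 J/(kg·K)

c ≈ 933 J/(kg·K)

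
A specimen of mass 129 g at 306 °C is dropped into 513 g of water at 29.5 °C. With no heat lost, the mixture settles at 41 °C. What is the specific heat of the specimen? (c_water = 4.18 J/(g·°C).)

c ≈ 0.721 J/(g·°C)

Heat lost by the specimen = heat gained by the water:
129·c·(306 − 41) = 513·4.18·(41 − 29.5)
34185 c = 24660  ⇒  c ≈ 0.7214 J/(g·°C)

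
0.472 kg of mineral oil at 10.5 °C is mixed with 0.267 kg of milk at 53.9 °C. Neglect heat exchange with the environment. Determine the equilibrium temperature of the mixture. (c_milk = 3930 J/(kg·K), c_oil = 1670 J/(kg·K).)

T_f ≈ 35.3 °C

Heat lost by the milk equals heat gained by the oil:
0.267×3930×(53.9 − T) = 0.472×1670×(T − 10.5)
1049.3(53.9 − T) = 788.24(T − 10.5)
1837.6 T = 64834  ⇒  T ≈ 35.28 °C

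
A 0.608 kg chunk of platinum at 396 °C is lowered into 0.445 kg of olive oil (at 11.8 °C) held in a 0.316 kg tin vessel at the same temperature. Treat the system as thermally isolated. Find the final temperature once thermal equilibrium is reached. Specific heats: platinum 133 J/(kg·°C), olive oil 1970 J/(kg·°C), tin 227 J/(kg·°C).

T_f ≈ 42.0 °C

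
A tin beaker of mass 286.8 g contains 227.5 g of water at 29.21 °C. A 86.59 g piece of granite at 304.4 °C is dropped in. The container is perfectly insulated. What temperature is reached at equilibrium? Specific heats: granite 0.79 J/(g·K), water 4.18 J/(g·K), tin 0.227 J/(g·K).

Let T be the final temperature. ΣQ_i = 0:
86.59·0.79·(T − 304.4) + 227.5·4.18·(T − 29.21) + 286.8·0.227·(T − 29.21) = 0
(68.41 + 950.95 + 65.1) T = 68.41·304.4 + 950.95·29.21 + 65.1·29.21
T ≈ 46.57 °C

T_f ≈ 46.6 °C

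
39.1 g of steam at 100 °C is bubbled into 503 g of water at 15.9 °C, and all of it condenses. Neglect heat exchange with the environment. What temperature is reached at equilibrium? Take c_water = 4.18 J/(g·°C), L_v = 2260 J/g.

Taking heat into each body as positive, Σ m c ΔT = 0:
steam→water at 100 °C releases m L_v = 39.1×2260 = 88366
  condensate cools 100→T: 39.1×4.18×(T − 100) = 163.44(T − 100)
  original water: 2102.5(T − 15.9)
2266 T = 88366 + 16344 + 33430 = 138140
T ≈ 60.96 °C — below 100 °C, confirming all the steam condensed.

T_f ≈ 61.0 °C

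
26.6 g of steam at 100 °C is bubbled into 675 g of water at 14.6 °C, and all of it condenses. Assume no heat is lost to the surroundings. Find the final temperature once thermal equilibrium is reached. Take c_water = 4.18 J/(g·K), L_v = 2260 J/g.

T_f ≈ 38.3 °C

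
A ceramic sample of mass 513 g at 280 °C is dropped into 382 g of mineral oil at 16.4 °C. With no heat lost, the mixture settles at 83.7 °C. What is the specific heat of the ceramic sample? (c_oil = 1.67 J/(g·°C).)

c ≈ 0.426 J/(g·°C)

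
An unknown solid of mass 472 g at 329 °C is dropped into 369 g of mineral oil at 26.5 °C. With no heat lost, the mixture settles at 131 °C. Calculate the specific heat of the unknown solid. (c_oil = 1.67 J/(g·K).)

Heat gained plus heat lost sum to zero:
472·c·(131 − 329) + 369·1.67·(131 − 26.5) = 0
-93456 c = -64396
c = -64396/-93456 ≈ 0.6891 J/(g·K)

c ≈ 0.689 J/(g·K)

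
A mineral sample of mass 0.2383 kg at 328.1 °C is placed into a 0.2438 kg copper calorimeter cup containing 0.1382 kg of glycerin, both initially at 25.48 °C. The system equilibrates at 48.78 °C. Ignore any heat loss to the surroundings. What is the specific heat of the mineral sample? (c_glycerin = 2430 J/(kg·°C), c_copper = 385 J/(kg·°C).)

c ≈ 150 J/(kg·°C)

Let T be the final temperature. ΣQ_i = 0:
0.2383×c×(48.78 − 328.1) + 0.1382×2430×(48.78 − 25.48) + 0.2438×385×(48.78 − 25.48) = 0
-66.56 c = -10012
c = -10012/-66.56 ≈ 150.4 J/(kg·°C)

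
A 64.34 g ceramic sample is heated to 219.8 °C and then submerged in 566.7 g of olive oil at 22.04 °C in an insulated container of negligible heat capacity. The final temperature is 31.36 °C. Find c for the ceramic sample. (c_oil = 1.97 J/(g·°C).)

Taking heat into each body as positive, Σ m c ΔT = 0:
64.34×c×(31.36 − 219.8) + 566.7×1.97×(31.36 − 22.04) = 0
-12124 c = -10405
c = -10405/-12124 ≈ 0.8582 J/(g·°C)

c ≈ 0.858 J/(g·°C)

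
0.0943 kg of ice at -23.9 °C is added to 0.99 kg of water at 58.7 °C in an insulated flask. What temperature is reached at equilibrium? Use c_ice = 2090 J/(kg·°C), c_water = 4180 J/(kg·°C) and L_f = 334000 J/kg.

T_f ≈ 45.6 °C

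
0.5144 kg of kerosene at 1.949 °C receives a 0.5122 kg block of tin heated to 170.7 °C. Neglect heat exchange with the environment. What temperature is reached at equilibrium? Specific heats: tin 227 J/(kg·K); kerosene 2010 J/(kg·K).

T_f ≈ 19.0 °C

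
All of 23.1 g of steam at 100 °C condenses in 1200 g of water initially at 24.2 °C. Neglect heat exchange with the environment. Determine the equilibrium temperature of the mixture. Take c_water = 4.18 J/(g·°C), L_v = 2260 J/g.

Setting the total heat transfer to zero:
condense steam: −23.1·2260 = −52206
  condensate cools 100→T: 23.1·4.18·(T − 100) = 96.56(T − 100)
  original water: 5016(T − 24.2)
5112.6 T = 52206 + 9655.8 + 121387 = 183249
T ≈ 35.84 °C, under the boiling point, so the assumption holds.

T_f ≈ 35.8 °C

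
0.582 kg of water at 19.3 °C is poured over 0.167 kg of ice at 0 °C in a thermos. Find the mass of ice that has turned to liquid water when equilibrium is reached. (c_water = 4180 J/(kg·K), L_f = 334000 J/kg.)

Water can give up m c ΔT = 0.582×4180×19.3 = 46952 J before reaching 0 °C.
Fully melting the ice requires m_ice L_f = 0.167×334000 = 55778 J.
46952 J < 55778 J, so only part of the ice melts and the system sits at 0 °C.
m_melted×334000 = 46952  ⇒  m_melted ≈ 0.1406 kg.

m_melted ≈ 0.141 kg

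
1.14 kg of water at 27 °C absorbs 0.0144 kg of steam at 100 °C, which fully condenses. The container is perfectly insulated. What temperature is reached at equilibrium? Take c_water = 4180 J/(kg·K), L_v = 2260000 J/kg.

T_f ≈ 34.7 °C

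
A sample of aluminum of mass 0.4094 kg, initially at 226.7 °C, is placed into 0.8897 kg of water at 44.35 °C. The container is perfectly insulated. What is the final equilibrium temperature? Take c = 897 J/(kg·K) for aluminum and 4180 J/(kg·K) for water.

Heat gained plus heat lost sum to zero:
0.4094*897*(T − 226.7) + 0.8897*4180*(T − 44.35) = 0
367.23(T − 226.7) + 3718.9(T − 44.35) = 0
(367.23 + 3718.9) T = 367.23*226.7 + 3718.9*44.35
T ≈ 60.74 °C

T_f ≈ 60.7 °C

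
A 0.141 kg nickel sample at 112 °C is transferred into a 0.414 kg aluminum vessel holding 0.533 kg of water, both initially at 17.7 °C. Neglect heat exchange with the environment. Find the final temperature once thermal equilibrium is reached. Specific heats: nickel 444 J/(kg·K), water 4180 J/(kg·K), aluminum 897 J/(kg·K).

T_f ≈ 19.9 °C

Energy conservation, ΣQ = 0:
0.141×444×(T − 112) + 0.533×4180×(T − 17.7) + 0.414×897×(T − 17.7) = 0
62.6(T − 112) + 2227.9(T − 17.7) + 371.36(T − 17.7) = 0
(62.6 + 2227.9 + 371.36) T = 62.6×112 + 2227.9×17.7 + 371.36×17.7
T ≈ 19.92 °C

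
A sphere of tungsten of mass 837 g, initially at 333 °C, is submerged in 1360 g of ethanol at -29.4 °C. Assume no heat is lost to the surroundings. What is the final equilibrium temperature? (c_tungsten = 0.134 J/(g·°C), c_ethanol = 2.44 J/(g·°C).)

Set heat shed by the hot body equal to heat absorbed by the cold body:
837*0.134*(333 − T) = 1360*2.44*(T − (-29.4))
112.16(333 − T) = 3318.4(T − (-29.4))
3430.6 T = -60212  ⇒  T ≈ -17.55 °C

T_f ≈ -17.6 °C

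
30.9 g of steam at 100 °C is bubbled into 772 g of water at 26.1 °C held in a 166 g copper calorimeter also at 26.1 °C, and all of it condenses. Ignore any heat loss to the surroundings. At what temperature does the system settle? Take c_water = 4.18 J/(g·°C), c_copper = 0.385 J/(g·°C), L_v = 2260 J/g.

Setting the total heat transfer to zero:
latent heat released on condensation: 30.9×2260 = 69834
  condensate cools 100→T: 30.9×4.18×(T − 100) = 129.16(T − 100)
  original water: 3227(T − 26.1)
  cup: 63.91(T − 26.1)
3420 T = 69834 + 12916 + 85892 = 168642
T ≈ 49.31 °C, under the boiling point, so the assumption holds.

T_f ≈ 49.3 °C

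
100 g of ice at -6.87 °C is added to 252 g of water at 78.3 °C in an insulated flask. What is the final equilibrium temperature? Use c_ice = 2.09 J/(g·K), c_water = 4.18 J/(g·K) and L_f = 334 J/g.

T_f ≈ 32.4 °C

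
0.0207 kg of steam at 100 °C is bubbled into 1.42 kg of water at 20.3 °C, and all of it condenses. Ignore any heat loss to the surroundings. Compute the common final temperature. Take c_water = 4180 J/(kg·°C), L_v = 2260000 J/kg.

T_f ≈ 29.2 °C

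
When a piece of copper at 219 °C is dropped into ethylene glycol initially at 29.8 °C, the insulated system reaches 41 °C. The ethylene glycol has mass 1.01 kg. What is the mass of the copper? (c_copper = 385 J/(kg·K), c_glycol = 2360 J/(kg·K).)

m ≈ 0.39 kg

Conservation of energy gives ΣQ = 0:
m·385·(41 − 219) + 1.01·2360·(41 − 29.8) = 0
-68530 m = -26696
m = -26696/-68530 ≈ 0.3896 kg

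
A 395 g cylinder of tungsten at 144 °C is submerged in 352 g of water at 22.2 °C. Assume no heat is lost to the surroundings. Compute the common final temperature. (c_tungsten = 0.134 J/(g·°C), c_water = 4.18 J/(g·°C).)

Let T be the final temperature. ΣQ_i = 0:
395*0.134*(T − 144) + 352*4.18*(T − 22.2) = 0
1524.3 T = 40286
T ≈ 26.43 °C

T_f ≈ 26.4 °C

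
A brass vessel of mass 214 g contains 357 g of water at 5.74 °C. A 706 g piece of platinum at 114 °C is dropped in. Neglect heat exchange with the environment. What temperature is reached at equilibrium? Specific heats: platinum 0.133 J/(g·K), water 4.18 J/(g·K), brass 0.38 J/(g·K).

T_f = Σ m_i c_i T_i / Σ m_i c_i:
T_f = (93.9·114 + 1492.3·5.74 + 81.32·5.74) / (93.9 + 1492.3 + 81.32)
    = 19737 / 1667.5 ≈ 11.84 °C

T_f ≈ 11.8 °C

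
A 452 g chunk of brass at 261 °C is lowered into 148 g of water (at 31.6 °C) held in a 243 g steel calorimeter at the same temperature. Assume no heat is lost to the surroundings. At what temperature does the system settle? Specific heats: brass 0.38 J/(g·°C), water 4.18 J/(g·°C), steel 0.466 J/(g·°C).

T_f ≈ 75.2 °C

Let T be the final temperature. ΣQ_i = 0:
452·0.38·(T − 261) + 148·4.18·(T − 31.6) + 243·0.466·(T − 31.6) = 0
903.64 T = 67957
T ≈ 75.20 °C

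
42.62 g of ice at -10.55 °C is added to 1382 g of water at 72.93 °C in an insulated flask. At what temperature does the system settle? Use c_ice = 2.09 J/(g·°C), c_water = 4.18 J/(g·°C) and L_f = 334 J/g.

T_f ≈ 68.2 °C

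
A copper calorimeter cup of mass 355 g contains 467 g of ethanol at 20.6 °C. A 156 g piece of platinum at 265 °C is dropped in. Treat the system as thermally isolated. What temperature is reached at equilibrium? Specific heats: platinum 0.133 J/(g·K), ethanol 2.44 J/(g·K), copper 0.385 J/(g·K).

T_f ≈ 24.5 °C

Conservation of energy gives ΣQ = 0:
156·0.133·(T − 265) + 467·2.44·(T − 20.6) + 355·0.385·(T − 20.6) = 0
20.75(T − 265) + 1139.5(T − 20.6) + 136.68(T − 20.6) = 0
(20.75 + 1139.5 + 136.68) T = 20.75·265 + 1139.5·20.6 + 136.68·20.6
T ≈ 24.51 °C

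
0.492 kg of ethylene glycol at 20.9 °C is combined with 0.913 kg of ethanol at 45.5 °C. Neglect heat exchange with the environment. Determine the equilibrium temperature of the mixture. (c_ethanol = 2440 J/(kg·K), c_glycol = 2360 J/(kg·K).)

T_f ≈ 37.1 °C

Set heat shed by the hot body equal to heat absorbed by the cold body:
0.913×2440×(45.5 − T) = 0.492×2360×(T − 20.9)
2227.7(45.5 − T) = 1161.1(T − 20.9)
3388.8 T = 125629  ⇒  T ≈ 37.07 °C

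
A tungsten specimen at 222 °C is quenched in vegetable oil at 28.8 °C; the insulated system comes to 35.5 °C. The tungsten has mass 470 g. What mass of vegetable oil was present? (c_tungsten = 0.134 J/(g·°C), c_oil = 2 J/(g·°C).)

m ≈ 877 g

Heat gained plus heat lost sum to zero:
470×0.134×(35.5 − 222) + m×2×(35.5 − 28.8) = 0
13.4 m = 11746
m = 11746/13.4 ≈ 876.6 g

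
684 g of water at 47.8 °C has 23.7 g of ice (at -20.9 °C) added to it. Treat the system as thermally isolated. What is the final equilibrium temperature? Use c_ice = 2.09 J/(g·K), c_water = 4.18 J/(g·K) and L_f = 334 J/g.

Taking heat into each body as positive, Σ m c ΔT = 0:
ice -20.9→0 °C: 23.7·2.09·20.9 = 1035.2
  melt ice: 23.7·334 = 7915.8
  meltwater 0→T: 23.7·4.18·T = 99.07 T
  water cools: 684·4.18·(T − 47.8) = 2859.1(T − 47.8)
2958.2 T = 136666 − 8951 = 127715
T ≈ 43.17 °C (positive, so assuming full melt was valid).

T_f ≈ 43.2 °C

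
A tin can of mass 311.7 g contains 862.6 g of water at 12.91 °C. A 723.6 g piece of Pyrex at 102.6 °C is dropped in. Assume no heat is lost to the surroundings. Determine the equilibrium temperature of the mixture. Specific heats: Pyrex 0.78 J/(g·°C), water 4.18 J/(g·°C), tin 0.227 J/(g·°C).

T_f ≈ 24.8 °C

Taking heat into each body as positive, Σ m c ΔT = 0:
723.6×0.78×(T − 102.6) + 862.6×4.18×(T − 12.91) + 311.7×0.227×(T − 12.91) = 0
564.41(T − 102.6) + 3605.7(T − 12.91) + 70.76(T − 12.91) = 0
(564.41 + 3605.7 + 70.76) T = 564.41×102.6 + 3605.7×12.91 + 70.76×12.91
T = 105371/4240.8 ≈ 24.85 °C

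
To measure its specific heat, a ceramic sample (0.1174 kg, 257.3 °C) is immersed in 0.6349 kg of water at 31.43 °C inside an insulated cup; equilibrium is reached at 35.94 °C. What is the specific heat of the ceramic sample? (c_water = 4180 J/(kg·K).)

c ≈ 461 J/(kg·K)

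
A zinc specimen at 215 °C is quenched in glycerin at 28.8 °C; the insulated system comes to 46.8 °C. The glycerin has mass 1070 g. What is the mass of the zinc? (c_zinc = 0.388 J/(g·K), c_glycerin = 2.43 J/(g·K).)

m ≈ 717 g

Energy conservation, ΣQ = 0:
m·0.388·(46.8 − 215) + 1070·2.43·(46.8 − 28.8) = 0
-65.26 m = -46802
m = -46802/-65.26 ≈ 717.1 g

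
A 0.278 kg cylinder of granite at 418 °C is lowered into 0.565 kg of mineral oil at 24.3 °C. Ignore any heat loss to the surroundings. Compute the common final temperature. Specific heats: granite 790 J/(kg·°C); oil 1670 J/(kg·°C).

T_f ≈ 98.6 °C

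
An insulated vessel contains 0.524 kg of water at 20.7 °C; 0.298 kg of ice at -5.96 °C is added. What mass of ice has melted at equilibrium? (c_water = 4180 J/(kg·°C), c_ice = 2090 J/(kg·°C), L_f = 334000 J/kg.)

Heat available from the water dropping to 0 °C: 0.524×4180×20.7 = 45340 J.
Warming the ice to 0 °C takes 0.298×2090×5.96 = 3712 J, leaving 41628 J for melting.
Melting all 0.298 kg of ice would need 0.298×334000 = 99532 J.
Since 41628 < 99532 J, not all the ice melts; equilibrium is at 0 °C.
m_melt = 41628 / L_f = 0.1246 kg.

m_melted ≈ 0.125 kg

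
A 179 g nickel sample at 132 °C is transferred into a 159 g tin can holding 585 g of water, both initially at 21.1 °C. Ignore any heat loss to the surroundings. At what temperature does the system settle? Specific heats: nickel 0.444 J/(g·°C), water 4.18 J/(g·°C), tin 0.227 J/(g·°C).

T_f ≈ 24.5 °C

Net heat exchanged in the isolated system is zero:
179*0.444*(T − 132) + 585*4.18*(T − 21.1) + 159*0.227*(T − 21.1) = 0
2560.9 T = 62848
T ≈ 24.54 °C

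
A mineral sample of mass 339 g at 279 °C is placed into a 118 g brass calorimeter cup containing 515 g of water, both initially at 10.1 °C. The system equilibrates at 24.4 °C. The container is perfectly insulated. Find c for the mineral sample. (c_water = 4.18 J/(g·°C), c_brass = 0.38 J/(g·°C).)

Taking heat into each body as positive, Σ m c ΔT = 0:
339×c×(24.4 − 279) + 515×4.18×(24.4 − 10.1) + 118×0.38×(24.4 − 10.1) = 0
-86309 c = -31425
c = -31425/-86309 ≈ 0.3641 J/(g·°C)

c ≈ 0.364 J/(g·°C)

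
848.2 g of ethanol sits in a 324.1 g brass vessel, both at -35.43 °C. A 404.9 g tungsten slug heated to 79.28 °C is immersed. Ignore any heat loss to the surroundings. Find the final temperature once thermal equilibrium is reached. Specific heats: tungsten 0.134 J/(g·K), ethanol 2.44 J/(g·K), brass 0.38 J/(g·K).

T_f ≈ -32.7 °C

Taking heat into each body as positive, Σ m c ΔT = 0:
404.9·0.134·(T − 79.28) + 848.2·2.44·(T − (-35.43)) + 324.1·0.38·(T − (-35.43)) = 0
2247 T = -73388
T = -73388 / 2247 = -32.7 °C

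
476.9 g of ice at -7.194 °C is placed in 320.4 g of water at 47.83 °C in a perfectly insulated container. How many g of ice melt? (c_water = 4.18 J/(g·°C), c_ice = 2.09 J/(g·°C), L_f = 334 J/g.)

Cooling the water to 0 °C releases 320.4·4.18·47.83 = 64057 J.
Warming the ice to 0 °C takes 476.9·2.09·7.194 = 7170.4 J, leaving 56887 J for melting.
Fully melting the ice requires m_ice L_f = 476.9·334 = 159285 J.
That's not enough to melt it all — equilibrium is at 0 °C with ice remaining.
m_melt = 56887 / L_f = 170.3 g.

m_melted ≈ 170 g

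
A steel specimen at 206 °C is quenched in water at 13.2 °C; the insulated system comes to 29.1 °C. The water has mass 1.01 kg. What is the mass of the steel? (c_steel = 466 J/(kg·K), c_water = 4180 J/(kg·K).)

Heat gained plus heat lost sum to zero:
m×466×(29.1 − 206) + 1.01×4180×(29.1 − 13.2) = 0
-82435 m = -67127
m = -67127/-82435 ≈ 0.8143 kg

m ≈ 0.814 kg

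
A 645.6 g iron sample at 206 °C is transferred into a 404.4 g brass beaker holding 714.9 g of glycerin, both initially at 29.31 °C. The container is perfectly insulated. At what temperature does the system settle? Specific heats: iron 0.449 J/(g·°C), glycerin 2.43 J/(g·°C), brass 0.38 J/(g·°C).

T_f ≈ 52.8 °C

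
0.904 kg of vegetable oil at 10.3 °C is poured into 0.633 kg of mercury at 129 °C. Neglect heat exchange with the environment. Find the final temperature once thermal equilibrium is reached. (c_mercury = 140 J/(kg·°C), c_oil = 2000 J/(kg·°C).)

Conservation of energy gives ΣQ = 0:
0.633*140*(T − 129) + 0.904*2000*(T − 10.3) = 0
88.62(T − 129) + 1808(T − 10.3) = 0
(88.62 + 1808) T = 88.62*129 + 1808*10.3
T = 30054 / 1896.6 = 15.8 °C

T_f ≈ 15.8 °C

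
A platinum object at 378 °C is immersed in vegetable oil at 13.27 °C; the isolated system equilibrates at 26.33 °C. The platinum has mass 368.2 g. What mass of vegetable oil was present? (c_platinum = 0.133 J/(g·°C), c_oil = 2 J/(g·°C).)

m ≈ 659 g

Energy conservation, ΣQ = 0:
368.2·0.133·(26.33 − 378) + m·2·(26.33 − 13.27) = 0
26.12 m = 17221
m = 17221/26.12 ≈ 659.3 g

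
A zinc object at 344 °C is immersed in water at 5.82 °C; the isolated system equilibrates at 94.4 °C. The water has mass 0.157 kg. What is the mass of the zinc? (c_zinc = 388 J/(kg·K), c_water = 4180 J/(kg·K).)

|Q_zinc| = |Q_water|:
m×388×(344 − 94.4) = 0.157×4180×(94.4 − 5.82)
96845 m = 58132  ⇒  m ≈ 0.6003 kg

m ≈ 0.6 kg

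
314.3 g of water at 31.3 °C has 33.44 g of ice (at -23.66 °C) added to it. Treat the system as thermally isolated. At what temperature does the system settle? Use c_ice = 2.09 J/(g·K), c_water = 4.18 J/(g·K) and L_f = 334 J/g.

Let T be the final temperature. ΣQ_i = 0:
ice -23.66→0 °C: 33.44·2.09·23.66 = 1653.6; latent heat to melt: 33.44·334 = 11169; meltwater 0→T: 33.44·4.18·T = 139.78 T; water cools: 314.3·4.18·(T − 31.3) = 1313.8(T − 31.3)
1453.6 T = 41121 − 12823 = 28299
T ≈ 19.47 °C. Since T > 0 °C, the all-ice-melts assumption holds.

T_f ≈ 19.5 °C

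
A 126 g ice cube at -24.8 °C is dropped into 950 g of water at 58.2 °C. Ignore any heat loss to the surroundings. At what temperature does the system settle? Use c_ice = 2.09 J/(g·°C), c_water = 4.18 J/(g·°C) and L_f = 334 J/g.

Energy conservation, ΣQ = 0:
ice -24.8→0 °C: 126×2.09×24.8 = 6530.8; fusion: m_ice L_f = 126×334 = 42084; warm the meltwater: 526.68 T; water: 3971(T − 58.2)
4497.7 T = 231112 − 48615 = 182497
T ≈ 40.58 °C. Since T > 0 °C, the all-ice-melts assumption holds.

T_f ≈ 40.6 °C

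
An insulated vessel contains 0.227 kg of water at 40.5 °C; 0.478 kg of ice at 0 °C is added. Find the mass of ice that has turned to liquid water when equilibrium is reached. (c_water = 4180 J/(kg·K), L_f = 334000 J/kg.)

m_melted ≈ 0.115 kg

Cooling the water to 0 °C releases 0.227·4180·40.5 = 38429 J.
Melting all 0.478 kg of ice would need 0.478·334000 = 159652 J.
38429 J < 159652 J, so only part of the ice melts and the system sits at 0 °C.
m_melt = 38429 / L_f = 0.1151 kg.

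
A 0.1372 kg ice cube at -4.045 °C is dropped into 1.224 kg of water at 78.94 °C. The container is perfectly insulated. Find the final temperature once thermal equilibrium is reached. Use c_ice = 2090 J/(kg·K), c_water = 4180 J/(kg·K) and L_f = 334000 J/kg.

Setting the total heat transfer to zero:
ice -4.045→0 °C: 0.1372×2090×4.045 = 1159.9; latent heat to melt: 0.1372×334000 = 45825; meltwater 0→T: 0.1372×4180×T = 573.5 T; water: 5116.3(T − 78.94)
5689.8 T = 403882 − 46985 = 356898
T ≈ 62.73 °C — above 0 °C, consistent with complete melting.

T_f ≈ 62.7 °C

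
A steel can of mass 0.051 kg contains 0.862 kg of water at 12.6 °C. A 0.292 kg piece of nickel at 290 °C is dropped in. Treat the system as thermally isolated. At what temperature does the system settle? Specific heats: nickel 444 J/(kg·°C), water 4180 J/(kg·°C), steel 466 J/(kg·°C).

Let T be the final temperature. ΣQ_i = 0:
0.292×444×(T − 290) + 0.862×4180×(T − 12.6) + 0.051×466×(T − 12.6) = 0
129.65(T − 290) + 3603.2(T − 12.6) + 23.77(T − 12.6) = 0
3756.6 T = 83297
T = 83297 / 3756.6 = 22.2 °C

T_f ≈ 22.2 °C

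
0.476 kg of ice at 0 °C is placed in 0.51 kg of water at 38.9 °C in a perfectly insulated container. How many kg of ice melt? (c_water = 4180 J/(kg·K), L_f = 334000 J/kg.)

m_melted ≈ 0.248 kg

Water can give up m c ΔT = 0.51×4180×38.9 = 82927 J before reaching 0 °C.
Fully melting the ice requires m_ice L_f = 0.476×334000 = 158984 J.
82927 J < 158984 J, so only part of the ice melts and the system sits at 0 °C.
m_melt = 82927 / L_f = 0.2483 kg.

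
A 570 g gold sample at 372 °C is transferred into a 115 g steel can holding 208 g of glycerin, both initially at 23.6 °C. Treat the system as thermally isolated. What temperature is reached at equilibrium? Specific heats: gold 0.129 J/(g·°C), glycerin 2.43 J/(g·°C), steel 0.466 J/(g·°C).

T_f ≈ 64.1 °C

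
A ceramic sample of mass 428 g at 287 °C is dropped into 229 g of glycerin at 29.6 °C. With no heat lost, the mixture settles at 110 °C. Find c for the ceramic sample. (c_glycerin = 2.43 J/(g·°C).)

c ≈ 0.591 J/(g·°C)

Taking heat into each body as positive, Σ m c ΔT = 0:
428·c·(110 − 287) + 229·2.43·(110 − 29.6) = 0
-75756 c = -44740
c = -44740/-75756 ≈ 0.5906 J/(g·°C)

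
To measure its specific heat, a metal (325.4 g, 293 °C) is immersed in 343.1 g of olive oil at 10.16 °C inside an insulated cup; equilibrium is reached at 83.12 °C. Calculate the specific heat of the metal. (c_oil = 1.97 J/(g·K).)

c ≈ 0.722 J/(g·K)

Heat lost by the metal = heat gained by the oil:
325.4×c×(293 − 83.12) = 343.1×1.97×(83.12 − 10.16)
68295 c = 49314  ⇒  c ≈ 0.7221 J/(g·K)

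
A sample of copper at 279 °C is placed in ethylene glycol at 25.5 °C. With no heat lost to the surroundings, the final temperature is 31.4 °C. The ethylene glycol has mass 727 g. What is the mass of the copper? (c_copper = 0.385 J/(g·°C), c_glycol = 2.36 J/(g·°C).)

m ≈ 106 g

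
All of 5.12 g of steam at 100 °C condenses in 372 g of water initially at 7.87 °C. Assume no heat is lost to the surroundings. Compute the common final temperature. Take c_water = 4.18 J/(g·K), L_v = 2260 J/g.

Energy conservation, ΣQ = 0:
latent heat released on condensation: 5.12·2260 = 11571; condensed water 100 °C→T: 21.4(T − 100); original water: 1555(T − 7.87)
1576.4 T = 11571 + 2140.2 + 12238 = 25949
T ≈ 16.46 °C (< 100 °C, so full condensation is consistent).

T_f ≈ 16.5 °C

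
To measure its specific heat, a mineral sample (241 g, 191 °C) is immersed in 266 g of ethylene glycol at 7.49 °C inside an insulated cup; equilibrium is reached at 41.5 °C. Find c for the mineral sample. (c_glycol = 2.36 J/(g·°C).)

c ≈ 0.593 J/(g·°C)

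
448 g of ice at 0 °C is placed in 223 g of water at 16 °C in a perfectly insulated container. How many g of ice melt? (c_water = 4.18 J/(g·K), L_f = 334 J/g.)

Heat available from the water dropping to 0 °C: 223·4.18·16 = 14914 J.
To melt every bit of ice: 448·334 = 149632 J.
Since 14914 < 149632 J, not all the ice melts; equilibrium is at 0 °C.
Mass melted = 14914/334 ≈ 44.65 g.

m_melted ≈ 44.7 g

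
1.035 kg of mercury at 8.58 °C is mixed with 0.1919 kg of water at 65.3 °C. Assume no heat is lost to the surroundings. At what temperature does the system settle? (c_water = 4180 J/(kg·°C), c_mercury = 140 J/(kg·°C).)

T_f is the heat-capacity-weighted average of the initial temperatures:
T_f = (802.14*65.3 + 144.9*8.58) / (802.14 + 144.9)
    = 53623 / 947.04 ≈ 56.62 °C

T_f ≈ 56.6 °C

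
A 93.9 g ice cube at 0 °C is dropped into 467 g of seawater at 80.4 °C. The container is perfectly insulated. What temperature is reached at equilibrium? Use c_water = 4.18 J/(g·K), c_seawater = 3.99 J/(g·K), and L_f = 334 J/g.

Energy conservation, ΣQ = 0:
melt ice: 93.9×334 = 31363
  meltwater 0→T: 93.9×4.18×T = 392.5 T
  seawater cools: 467×3.99×(T − 80.4) = 1863.3(T − 80.4)
2255.8 T = 149812 − 31363 = 118449
T ≈ 52.51 °C (positive, so assuming full melt was valid).

T_f ≈ 52.5 °C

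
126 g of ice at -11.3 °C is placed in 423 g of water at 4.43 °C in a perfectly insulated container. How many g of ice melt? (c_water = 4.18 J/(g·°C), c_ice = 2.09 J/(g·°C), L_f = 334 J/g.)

m_melted ≈ 14.5 g

Water can give up m c ΔT = 423·4.18·4.43 = 7832.9 J before reaching 0 °C.
Of that, 126·2.09·11.3 = 2975.7 J goes to bring the ice to 0 °C, leaving 4857.1 J.
Melting all 126 g of ice would need 126·334 = 42084 J.
That's not enough to melt it all — equilibrium is at 0 °C with ice remaining.
m_melt = 4857.1 / L_f = 14.54 g.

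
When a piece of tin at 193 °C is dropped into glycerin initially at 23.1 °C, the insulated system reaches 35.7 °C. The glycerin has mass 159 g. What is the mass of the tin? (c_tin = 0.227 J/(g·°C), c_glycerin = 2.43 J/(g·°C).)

m ≈ 136 g

|Q_tin| = |Q_glycerin|:
m·0.227·(193 − 35.7) = 159·2.43·(35.7 − 23.1)
35.71 m = 4868.3  ⇒  m ≈ 136.3 g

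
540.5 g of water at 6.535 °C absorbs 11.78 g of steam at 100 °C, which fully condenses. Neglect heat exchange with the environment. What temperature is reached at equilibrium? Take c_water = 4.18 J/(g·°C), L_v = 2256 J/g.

Heat gained plus heat lost sum to zero:
steam→water at 100 °C releases m L_v = 11.78·2256 = 26576
  condensed water 100 °C→T: 49.24(T − 100)
  water warms: 540.5·4.18·(T − 6.535) = 2259.3(T − 6.535)
2308.5 T = 26576 + 4924 + 14764 = 46264
T ≈ 20.04 °C — below 100 °C, confirming all the steam condensed.

T_f ≈ 20.0 °C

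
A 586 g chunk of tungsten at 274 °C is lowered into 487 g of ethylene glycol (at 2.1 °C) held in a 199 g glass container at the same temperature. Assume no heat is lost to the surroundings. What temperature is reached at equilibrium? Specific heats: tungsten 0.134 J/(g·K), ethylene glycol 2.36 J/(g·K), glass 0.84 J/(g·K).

Net heat exchanged in the isolated system is zero:
586×0.134×(T − 274) + 487×2.36×(T − 2.1) + 199×0.84×(T − 2.1) = 0
1395 T = 24280
T = 24280/1395 ≈ 17.41 °C

T_f ≈ 17.4 °C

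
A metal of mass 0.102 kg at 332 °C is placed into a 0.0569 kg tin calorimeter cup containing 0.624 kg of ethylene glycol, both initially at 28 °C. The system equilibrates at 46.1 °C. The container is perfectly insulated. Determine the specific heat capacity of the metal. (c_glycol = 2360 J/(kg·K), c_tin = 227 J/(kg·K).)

c ≈ 922 J/(kg·K)

Conservation of energy gives ΣQ = 0:
0.102×c×(46.1 − 332) + 0.624×2360×(46.1 − 28) + 0.0569×227×(46.1 − 28) = 0
-29.16 c = -26889
c = -26889/-29.16 ≈ 922 J/(kg·K)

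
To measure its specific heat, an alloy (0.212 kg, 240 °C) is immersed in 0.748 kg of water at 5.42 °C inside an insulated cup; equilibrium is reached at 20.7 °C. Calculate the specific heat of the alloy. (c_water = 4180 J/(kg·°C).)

c ≈ 1030 J/(kg·°C)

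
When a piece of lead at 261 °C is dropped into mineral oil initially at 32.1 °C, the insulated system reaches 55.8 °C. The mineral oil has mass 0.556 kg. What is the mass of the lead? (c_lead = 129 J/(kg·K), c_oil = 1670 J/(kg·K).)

m ≈ 0.831 kg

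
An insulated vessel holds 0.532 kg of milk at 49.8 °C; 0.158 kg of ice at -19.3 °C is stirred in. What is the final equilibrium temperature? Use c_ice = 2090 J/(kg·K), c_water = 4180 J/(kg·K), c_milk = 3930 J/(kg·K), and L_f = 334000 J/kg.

T_f ≈ 16.3 °C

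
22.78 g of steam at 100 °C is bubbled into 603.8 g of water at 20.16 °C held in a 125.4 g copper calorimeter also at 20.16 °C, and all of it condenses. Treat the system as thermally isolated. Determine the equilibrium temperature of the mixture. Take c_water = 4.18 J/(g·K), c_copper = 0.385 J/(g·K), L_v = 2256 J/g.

Let T be the final temperature. ΣQ_i = 0:
condense steam: −22.78×2256 = −51392; condensed water 100 °C→T: 95.22(T − 100); water warms: 603.8×4.18×(T − 20.16) = 2523.9(T − 20.16); copper cup: 125.4×0.385×(T − 20.16) = 48.28(T − 20.16)
2667.4 T = 51392 + 9522 + 51855 = 112769
T ≈ 42.28 °C, under the boiling point, so the assumption holds.

T_f ≈ 42.3 °C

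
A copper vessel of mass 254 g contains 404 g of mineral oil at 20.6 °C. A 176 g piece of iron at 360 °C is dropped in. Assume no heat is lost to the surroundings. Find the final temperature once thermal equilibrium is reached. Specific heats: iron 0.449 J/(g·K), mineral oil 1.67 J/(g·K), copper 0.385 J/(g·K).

Taking heat into each body as positive, Σ m c ΔT = 0:
176*0.449*(T − 360) + 404*1.67*(T − 20.6) + 254*0.385*(T − 20.6) = 0
(79.02 + 674.68 + 97.79) T = 79.02*360 + 674.68*20.6 + 97.79*20.6
T ≈ 52.10 °C

T_f ≈ 52.1 °C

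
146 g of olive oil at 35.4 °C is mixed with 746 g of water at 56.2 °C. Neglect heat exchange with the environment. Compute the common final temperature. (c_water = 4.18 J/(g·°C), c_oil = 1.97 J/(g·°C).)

Let T be the final temperature. ΣQ_i = 0:
746·4.18·(T − 56.2) + 146·1.97·(T − 35.4) = 0
3405.9 T = 185429
T = 185429 / 3405.9 = 54.4 °C

T_f ≈ 54.4 °C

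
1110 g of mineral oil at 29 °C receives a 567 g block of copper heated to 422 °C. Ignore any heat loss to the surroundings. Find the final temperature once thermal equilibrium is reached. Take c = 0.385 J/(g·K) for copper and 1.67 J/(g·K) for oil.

Heat gained plus heat lost sum to zero:
567·0.385·(T − 422) + 1110·1.67·(T − 29) = 0
2072 T = 145878
T = 145878/2072 ≈ 70.40 °C

T_f ≈ 70.4 °C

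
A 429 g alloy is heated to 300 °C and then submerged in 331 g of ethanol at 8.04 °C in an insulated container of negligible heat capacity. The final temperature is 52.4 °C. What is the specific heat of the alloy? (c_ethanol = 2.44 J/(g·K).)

m_s c (T_s − T_f) = m_ethanol c_ethanol (T_f − T_0):
429·c·(300 − 52.4) = 331·2.44·(52.4 − 8.04)
106220 c = 35827  ⇒  c ≈ 0.3373 J/(g·K)

c ≈ 0.337 J/(g·K)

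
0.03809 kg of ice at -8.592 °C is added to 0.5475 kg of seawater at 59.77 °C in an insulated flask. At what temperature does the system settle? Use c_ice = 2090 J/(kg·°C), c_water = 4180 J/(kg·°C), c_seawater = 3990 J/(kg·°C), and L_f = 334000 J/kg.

Net heat exchanged in the isolated system is zero:
ice -8.592→0 °C: 0.03809×2090×8.592 = 683.99; latent heat to melt: 0.03809×334000 = 12722; warm the meltwater: 159.22 T; seawater cools: 0.5475×3990×(T − 59.77) = 2184.5(T − 59.77)
2343.7 T = 130569 − 13406 = 117163
T ≈ 49.99 °C — above 0 °C, consistent with complete melting.

T_f ≈ 50.0 °C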